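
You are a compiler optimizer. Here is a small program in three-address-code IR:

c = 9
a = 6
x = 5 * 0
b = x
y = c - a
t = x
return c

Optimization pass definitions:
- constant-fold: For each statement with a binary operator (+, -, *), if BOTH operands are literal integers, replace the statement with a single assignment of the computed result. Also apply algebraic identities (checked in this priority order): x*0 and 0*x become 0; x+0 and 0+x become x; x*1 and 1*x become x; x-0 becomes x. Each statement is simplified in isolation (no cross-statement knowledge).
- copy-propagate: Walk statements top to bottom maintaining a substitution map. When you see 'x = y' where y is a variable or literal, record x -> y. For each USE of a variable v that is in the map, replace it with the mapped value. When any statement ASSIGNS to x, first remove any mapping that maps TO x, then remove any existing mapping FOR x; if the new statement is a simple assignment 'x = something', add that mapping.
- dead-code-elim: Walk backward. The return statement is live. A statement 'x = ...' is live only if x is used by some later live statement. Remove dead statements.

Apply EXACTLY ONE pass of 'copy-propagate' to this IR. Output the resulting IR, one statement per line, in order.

Applying copy-propagate statement-by-statement:
  [1] c = 9  (unchanged)
  [2] a = 6  (unchanged)
  [3] x = 5 * 0  (unchanged)
  [4] b = x  (unchanged)
  [5] y = c - a  -> y = 9 - 6
  [6] t = x  (unchanged)
  [7] return c  -> return 9
Result (7 stmts):
  c = 9
  a = 6
  x = 5 * 0
  b = x
  y = 9 - 6
  t = x
  return 9

Answer: c = 9
a = 6
x = 5 * 0
b = x
y = 9 - 6
t = x
return 9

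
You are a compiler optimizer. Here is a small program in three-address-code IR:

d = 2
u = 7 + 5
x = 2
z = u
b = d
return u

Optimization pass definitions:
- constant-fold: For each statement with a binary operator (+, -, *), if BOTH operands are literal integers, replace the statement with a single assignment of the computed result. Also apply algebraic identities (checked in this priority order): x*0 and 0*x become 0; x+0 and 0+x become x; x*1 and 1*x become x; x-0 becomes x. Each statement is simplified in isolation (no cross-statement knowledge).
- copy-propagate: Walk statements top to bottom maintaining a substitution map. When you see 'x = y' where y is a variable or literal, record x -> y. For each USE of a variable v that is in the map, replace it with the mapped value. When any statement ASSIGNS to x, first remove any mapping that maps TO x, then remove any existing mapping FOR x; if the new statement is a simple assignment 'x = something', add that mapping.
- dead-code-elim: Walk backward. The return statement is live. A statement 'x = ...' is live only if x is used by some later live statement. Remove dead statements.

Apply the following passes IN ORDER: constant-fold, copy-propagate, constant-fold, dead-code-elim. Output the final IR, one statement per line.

Initial IR:
  d = 2
  u = 7 + 5
  x = 2
  z = u
  b = d
  return u
After constant-fold (6 stmts):
  d = 2
  u = 12
  x = 2
  z = u
  b = d
  return u
After copy-propagate (6 stmts):
  d = 2
  u = 12
  x = 2
  z = 12
  b = 2
  return 12
After constant-fold (6 stmts):
  d = 2
  u = 12
  x = 2
  z = 12
  b = 2
  return 12
After dead-code-elim (1 stmts):
  return 12

Answer: return 12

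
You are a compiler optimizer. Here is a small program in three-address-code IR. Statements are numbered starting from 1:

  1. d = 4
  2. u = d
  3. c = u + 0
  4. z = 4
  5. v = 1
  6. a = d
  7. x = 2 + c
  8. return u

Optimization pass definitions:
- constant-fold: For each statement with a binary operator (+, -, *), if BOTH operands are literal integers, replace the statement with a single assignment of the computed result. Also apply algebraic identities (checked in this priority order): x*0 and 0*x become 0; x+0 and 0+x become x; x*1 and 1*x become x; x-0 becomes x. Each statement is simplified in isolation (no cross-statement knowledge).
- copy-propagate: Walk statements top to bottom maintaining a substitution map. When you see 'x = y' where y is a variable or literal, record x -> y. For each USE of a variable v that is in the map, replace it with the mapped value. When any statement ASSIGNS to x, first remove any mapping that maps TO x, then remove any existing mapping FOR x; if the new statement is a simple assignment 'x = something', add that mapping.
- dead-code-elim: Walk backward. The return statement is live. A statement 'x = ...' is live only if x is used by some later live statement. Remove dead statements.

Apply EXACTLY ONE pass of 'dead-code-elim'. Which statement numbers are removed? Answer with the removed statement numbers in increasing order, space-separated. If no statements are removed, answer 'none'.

Backward liveness scan:
Stmt 1 'd = 4': KEEP (d is live); live-in = []
Stmt 2 'u = d': KEEP (u is live); live-in = ['d']
Stmt 3 'c = u + 0': DEAD (c not in live set ['u'])
Stmt 4 'z = 4': DEAD (z not in live set ['u'])
Stmt 5 'v = 1': DEAD (v not in live set ['u'])
Stmt 6 'a = d': DEAD (a not in live set ['u'])
Stmt 7 'x = 2 + c': DEAD (x not in live set ['u'])
Stmt 8 'return u': KEEP (return); live-in = ['u']
Removed statement numbers: [3, 4, 5, 6, 7]
Surviving IR:
  d = 4
  u = d
  return u

Answer: 3 4 5 6 7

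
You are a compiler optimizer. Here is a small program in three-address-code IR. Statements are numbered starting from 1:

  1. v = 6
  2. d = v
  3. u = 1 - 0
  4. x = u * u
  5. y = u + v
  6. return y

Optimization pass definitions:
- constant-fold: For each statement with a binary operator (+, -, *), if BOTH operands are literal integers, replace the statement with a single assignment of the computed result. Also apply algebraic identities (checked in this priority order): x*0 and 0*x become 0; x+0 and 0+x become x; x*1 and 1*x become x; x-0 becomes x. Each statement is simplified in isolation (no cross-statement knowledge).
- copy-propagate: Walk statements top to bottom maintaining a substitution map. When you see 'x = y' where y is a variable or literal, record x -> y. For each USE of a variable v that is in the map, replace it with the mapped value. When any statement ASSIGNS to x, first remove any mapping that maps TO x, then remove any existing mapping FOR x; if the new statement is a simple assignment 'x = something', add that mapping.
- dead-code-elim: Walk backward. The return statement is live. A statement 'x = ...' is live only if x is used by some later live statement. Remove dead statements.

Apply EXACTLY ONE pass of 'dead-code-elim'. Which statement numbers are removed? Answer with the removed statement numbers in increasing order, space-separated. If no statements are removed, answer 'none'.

Answer: 2 4

Derivation:
Backward liveness scan:
Stmt 1 'v = 6': KEEP (v is live); live-in = []
Stmt 2 'd = v': DEAD (d not in live set ['v'])
Stmt 3 'u = 1 - 0': KEEP (u is live); live-in = ['v']
Stmt 4 'x = u * u': DEAD (x not in live set ['u', 'v'])
Stmt 5 'y = u + v': KEEP (y is live); live-in = ['u', 'v']
Stmt 6 'return y': KEEP (return); live-in = ['y']
Removed statement numbers: [2, 4]
Surviving IR:
  v = 6
  u = 1 - 0
  y = u + v
  return y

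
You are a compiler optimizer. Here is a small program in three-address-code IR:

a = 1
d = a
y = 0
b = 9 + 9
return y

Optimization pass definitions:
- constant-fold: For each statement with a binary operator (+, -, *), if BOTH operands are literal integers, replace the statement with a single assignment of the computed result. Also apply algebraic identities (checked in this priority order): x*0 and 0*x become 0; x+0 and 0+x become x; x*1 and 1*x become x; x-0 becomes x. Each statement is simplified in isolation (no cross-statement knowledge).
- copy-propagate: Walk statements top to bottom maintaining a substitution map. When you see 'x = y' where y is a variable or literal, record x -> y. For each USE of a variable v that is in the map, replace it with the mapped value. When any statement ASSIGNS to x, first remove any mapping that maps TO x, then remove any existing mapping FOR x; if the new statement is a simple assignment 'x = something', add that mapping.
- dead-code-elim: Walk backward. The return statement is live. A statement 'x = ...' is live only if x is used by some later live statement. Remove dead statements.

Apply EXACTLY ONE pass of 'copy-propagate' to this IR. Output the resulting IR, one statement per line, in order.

Applying copy-propagate statement-by-statement:
  [1] a = 1  (unchanged)
  [2] d = a  -> d = 1
  [3] y = 0  (unchanged)
  [4] b = 9 + 9  (unchanged)
  [5] return y  -> return 0
Result (5 stmts):
  a = 1
  d = 1
  y = 0
  b = 9 + 9
  return 0

Answer: a = 1
d = 1
y = 0
b = 9 + 9
return 0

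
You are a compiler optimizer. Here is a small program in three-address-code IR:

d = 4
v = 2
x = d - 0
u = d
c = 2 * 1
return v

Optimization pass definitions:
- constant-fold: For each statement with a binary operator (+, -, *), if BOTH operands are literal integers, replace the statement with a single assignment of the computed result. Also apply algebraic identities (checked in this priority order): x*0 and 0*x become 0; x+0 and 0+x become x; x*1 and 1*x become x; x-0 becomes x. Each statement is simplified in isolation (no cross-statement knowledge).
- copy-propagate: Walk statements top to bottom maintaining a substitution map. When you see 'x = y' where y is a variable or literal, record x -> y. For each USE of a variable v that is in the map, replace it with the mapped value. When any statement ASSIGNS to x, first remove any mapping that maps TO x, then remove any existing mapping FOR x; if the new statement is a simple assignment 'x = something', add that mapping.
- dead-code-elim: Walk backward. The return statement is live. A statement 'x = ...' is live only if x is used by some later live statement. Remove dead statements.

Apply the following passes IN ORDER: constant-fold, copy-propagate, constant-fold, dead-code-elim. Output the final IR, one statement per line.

Answer: return 2

Derivation:
Initial IR:
  d = 4
  v = 2
  x = d - 0
  u = d
  c = 2 * 1
  return v
After constant-fold (6 stmts):
  d = 4
  v = 2
  x = d
  u = d
  c = 2
  return v
After copy-propagate (6 stmts):
  d = 4
  v = 2
  x = 4
  u = 4
  c = 2
  return 2
After constant-fold (6 stmts):
  d = 4
  v = 2
  x = 4
  u = 4
  c = 2
  return 2
After dead-code-elim (1 stmts):
  return 2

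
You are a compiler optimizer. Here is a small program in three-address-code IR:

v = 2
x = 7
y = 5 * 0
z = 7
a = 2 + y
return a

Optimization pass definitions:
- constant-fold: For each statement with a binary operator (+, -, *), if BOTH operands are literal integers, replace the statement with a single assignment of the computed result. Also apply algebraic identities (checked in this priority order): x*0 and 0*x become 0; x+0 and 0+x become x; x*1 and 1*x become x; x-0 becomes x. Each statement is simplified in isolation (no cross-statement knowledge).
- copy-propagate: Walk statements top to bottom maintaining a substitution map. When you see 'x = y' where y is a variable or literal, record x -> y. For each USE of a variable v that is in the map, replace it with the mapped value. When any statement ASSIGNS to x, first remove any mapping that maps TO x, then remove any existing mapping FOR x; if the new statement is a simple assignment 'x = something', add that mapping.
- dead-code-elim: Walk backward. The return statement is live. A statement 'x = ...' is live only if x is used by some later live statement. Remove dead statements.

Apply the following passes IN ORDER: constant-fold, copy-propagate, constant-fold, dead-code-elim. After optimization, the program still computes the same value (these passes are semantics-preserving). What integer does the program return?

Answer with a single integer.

Initial IR:
  v = 2
  x = 7
  y = 5 * 0
  z = 7
  a = 2 + y
  return a
After constant-fold (6 stmts):
  v = 2
  x = 7
  y = 0
  z = 7
  a = 2 + y
  return a
After copy-propagate (6 stmts):
  v = 2
  x = 7
  y = 0
  z = 7
  a = 2 + 0
  return a
After constant-fold (6 stmts):
  v = 2
  x = 7
  y = 0
  z = 7
  a = 2
  return a
After dead-code-elim (2 stmts):
  a = 2
  return a
Evaluate:
  v = 2  =>  v = 2
  x = 7  =>  x = 7
  y = 5 * 0  =>  y = 0
  z = 7  =>  z = 7
  a = 2 + y  =>  a = 2
  return a = 2

Answer: 2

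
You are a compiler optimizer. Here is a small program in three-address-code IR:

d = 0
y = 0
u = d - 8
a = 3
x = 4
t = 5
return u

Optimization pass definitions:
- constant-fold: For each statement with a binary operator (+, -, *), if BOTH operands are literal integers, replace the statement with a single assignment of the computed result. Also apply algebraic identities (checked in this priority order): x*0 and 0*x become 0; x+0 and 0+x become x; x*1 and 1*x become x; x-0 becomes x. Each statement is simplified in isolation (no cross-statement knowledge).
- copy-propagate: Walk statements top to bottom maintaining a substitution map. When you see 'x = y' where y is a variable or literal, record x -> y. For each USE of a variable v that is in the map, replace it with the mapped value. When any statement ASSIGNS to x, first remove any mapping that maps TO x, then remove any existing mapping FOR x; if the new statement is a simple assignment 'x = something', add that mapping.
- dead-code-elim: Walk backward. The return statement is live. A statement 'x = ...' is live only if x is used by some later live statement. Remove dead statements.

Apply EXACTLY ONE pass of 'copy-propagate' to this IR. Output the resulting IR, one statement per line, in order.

Answer: d = 0
y = 0
u = 0 - 8
a = 3
x = 4
t = 5
return u

Derivation:
Applying copy-propagate statement-by-statement:
  [1] d = 0  (unchanged)
  [2] y = 0  (unchanged)
  [3] u = d - 8  -> u = 0 - 8
  [4] a = 3  (unchanged)
  [5] x = 4  (unchanged)
  [6] t = 5  (unchanged)
  [7] return u  (unchanged)
Result (7 stmts):
  d = 0
  y = 0
  u = 0 - 8
  a = 3
  x = 4
  t = 5
  return u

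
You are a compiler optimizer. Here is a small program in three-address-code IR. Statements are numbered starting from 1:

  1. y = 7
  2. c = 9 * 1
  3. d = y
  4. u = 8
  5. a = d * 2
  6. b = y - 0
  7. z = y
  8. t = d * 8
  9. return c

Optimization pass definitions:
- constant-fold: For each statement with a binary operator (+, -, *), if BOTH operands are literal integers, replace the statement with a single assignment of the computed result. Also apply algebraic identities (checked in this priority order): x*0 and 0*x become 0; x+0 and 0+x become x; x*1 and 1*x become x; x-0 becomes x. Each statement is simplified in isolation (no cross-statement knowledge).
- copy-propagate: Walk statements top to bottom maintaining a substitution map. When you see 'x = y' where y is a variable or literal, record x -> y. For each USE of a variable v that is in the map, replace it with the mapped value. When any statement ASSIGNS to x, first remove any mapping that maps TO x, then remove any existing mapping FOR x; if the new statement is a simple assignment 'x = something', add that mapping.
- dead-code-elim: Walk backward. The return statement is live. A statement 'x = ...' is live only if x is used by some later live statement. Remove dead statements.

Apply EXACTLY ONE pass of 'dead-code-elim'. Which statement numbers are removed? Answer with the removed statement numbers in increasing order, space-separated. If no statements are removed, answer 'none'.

Backward liveness scan:
Stmt 1 'y = 7': DEAD (y not in live set [])
Stmt 2 'c = 9 * 1': KEEP (c is live); live-in = []
Stmt 3 'd = y': DEAD (d not in live set ['c'])
Stmt 4 'u = 8': DEAD (u not in live set ['c'])
Stmt 5 'a = d * 2': DEAD (a not in live set ['c'])
Stmt 6 'b = y - 0': DEAD (b not in live set ['c'])
Stmt 7 'z = y': DEAD (z not in live set ['c'])
Stmt 8 't = d * 8': DEAD (t not in live set ['c'])
Stmt 9 'return c': KEEP (return); live-in = ['c']
Removed statement numbers: [1, 3, 4, 5, 6, 7, 8]
Surviving IR:
  c = 9 * 1
  return c

Answer: 1 3 4 5 6 7 8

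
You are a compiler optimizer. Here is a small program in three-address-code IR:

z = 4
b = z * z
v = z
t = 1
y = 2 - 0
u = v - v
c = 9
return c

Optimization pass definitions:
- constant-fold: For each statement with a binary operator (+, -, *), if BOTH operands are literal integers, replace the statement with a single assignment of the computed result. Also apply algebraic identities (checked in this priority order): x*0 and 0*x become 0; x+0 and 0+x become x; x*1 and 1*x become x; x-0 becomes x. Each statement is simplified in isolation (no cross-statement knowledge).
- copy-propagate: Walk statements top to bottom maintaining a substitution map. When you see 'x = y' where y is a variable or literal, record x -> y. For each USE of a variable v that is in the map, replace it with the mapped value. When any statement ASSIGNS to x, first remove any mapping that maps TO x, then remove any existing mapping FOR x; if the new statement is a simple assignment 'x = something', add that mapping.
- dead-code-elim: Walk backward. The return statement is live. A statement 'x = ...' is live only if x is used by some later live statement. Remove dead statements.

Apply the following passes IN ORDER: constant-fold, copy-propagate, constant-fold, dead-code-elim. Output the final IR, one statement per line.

Initial IR:
  z = 4
  b = z * z
  v = z
  t = 1
  y = 2 - 0
  u = v - v
  c = 9
  return c
After constant-fold (8 stmts):
  z = 4
  b = z * z
  v = z
  t = 1
  y = 2
  u = v - v
  c = 9
  return c
After copy-propagate (8 stmts):
  z = 4
  b = 4 * 4
  v = 4
  t = 1
  y = 2
  u = 4 - 4
  c = 9
  return 9
After constant-fold (8 stmts):
  z = 4
  b = 16
  v = 4
  t = 1
  y = 2
  u = 0
  c = 9
  return 9
After dead-code-elim (1 stmts):
  return 9

Answer: return 9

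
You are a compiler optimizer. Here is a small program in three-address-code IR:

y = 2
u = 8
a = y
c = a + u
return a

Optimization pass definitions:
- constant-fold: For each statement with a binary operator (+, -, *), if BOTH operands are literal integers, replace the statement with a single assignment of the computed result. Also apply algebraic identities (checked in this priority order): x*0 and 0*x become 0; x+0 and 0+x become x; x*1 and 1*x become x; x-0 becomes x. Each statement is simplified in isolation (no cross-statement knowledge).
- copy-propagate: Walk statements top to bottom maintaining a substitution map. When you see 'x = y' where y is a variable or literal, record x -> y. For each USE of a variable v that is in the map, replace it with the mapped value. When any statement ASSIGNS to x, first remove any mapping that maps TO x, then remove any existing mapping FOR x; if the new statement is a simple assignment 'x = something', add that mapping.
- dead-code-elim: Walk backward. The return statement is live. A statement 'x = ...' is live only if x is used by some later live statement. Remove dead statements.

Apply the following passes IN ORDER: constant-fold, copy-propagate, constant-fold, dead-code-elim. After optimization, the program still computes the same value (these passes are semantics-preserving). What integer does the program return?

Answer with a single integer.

Initial IR:
  y = 2
  u = 8
  a = y
  c = a + u
  return a
After constant-fold (5 stmts):
  y = 2
  u = 8
  a = y
  c = a + u
  return a
After copy-propagate (5 stmts):
  y = 2
  u = 8
  a = 2
  c = 2 + 8
  return 2
After constant-fold (5 stmts):
  y = 2
  u = 8
  a = 2
  c = 10
  return 2
After dead-code-elim (1 stmts):
  return 2
Evaluate:
  y = 2  =>  y = 2
  u = 8  =>  u = 8
  a = y  =>  a = 2
  c = a + u  =>  c = 10
  return a = 2

Answer: 2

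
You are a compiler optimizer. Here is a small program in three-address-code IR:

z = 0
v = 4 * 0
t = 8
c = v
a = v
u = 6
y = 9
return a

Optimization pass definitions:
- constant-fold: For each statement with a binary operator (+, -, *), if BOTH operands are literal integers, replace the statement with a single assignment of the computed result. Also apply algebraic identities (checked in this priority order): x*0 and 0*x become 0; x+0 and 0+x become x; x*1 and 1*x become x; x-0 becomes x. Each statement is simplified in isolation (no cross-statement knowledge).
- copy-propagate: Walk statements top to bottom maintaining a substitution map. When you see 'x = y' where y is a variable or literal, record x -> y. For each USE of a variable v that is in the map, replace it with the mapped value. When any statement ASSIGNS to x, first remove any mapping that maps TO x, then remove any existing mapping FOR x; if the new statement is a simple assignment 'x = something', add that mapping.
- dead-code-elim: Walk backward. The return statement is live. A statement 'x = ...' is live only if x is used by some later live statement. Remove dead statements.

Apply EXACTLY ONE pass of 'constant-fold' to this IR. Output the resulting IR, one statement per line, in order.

Answer: z = 0
v = 0
t = 8
c = v
a = v
u = 6
y = 9
return a

Derivation:
Applying constant-fold statement-by-statement:
  [1] z = 0  (unchanged)
  [2] v = 4 * 0  -> v = 0
  [3] t = 8  (unchanged)
  [4] c = v  (unchanged)
  [5] a = v  (unchanged)
  [6] u = 6  (unchanged)
  [7] y = 9  (unchanged)
  [8] return a  (unchanged)
Result (8 stmts):
  z = 0
  v = 0
  t = 8
  c = v
  a = v
  u = 6
  y = 9
  return a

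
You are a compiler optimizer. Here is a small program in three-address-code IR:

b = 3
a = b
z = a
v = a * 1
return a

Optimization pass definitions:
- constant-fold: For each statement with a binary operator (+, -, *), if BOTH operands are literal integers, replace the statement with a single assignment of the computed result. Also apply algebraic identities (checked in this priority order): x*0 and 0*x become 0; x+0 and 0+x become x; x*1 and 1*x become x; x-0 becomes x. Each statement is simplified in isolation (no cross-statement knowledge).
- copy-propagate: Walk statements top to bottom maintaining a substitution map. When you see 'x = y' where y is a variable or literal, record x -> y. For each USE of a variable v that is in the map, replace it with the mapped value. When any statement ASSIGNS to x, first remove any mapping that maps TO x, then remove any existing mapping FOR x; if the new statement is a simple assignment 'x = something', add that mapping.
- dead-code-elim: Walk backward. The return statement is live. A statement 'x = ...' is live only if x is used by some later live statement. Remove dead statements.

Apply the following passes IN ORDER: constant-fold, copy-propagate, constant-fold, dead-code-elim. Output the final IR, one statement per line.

Initial IR:
  b = 3
  a = b
  z = a
  v = a * 1
  return a
After constant-fold (5 stmts):
  b = 3
  a = b
  z = a
  v = a
  return a
After copy-propagate (5 stmts):
  b = 3
  a = 3
  z = 3
  v = 3
  return 3
After constant-fold (5 stmts):
  b = 3
  a = 3
  z = 3
  v = 3
  return 3
After dead-code-elim (1 stmts):
  return 3

Answer: return 3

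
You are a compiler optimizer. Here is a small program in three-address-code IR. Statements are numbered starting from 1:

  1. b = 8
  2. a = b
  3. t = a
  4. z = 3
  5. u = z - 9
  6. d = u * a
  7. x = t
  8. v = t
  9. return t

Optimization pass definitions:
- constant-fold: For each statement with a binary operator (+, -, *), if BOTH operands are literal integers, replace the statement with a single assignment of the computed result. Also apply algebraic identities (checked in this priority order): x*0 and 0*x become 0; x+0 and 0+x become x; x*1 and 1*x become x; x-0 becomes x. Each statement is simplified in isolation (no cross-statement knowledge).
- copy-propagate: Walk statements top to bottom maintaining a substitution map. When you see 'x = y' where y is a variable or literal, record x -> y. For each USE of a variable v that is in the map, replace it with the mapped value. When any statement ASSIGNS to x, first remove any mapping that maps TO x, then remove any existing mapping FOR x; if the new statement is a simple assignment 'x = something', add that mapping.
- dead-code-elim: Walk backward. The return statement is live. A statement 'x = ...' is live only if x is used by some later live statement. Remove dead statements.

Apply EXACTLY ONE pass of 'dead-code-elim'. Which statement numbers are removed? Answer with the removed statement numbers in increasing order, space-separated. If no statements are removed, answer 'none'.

Backward liveness scan:
Stmt 1 'b = 8': KEEP (b is live); live-in = []
Stmt 2 'a = b': KEEP (a is live); live-in = ['b']
Stmt 3 't = a': KEEP (t is live); live-in = ['a']
Stmt 4 'z = 3': DEAD (z not in live set ['t'])
Stmt 5 'u = z - 9': DEAD (u not in live set ['t'])
Stmt 6 'd = u * a': DEAD (d not in live set ['t'])
Stmt 7 'x = t': DEAD (x not in live set ['t'])
Stmt 8 'v = t': DEAD (v not in live set ['t'])
Stmt 9 'return t': KEEP (return); live-in = ['t']
Removed statement numbers: [4, 5, 6, 7, 8]
Surviving IR:
  b = 8
  a = b
  t = a
  return t

Answer: 4 5 6 7 8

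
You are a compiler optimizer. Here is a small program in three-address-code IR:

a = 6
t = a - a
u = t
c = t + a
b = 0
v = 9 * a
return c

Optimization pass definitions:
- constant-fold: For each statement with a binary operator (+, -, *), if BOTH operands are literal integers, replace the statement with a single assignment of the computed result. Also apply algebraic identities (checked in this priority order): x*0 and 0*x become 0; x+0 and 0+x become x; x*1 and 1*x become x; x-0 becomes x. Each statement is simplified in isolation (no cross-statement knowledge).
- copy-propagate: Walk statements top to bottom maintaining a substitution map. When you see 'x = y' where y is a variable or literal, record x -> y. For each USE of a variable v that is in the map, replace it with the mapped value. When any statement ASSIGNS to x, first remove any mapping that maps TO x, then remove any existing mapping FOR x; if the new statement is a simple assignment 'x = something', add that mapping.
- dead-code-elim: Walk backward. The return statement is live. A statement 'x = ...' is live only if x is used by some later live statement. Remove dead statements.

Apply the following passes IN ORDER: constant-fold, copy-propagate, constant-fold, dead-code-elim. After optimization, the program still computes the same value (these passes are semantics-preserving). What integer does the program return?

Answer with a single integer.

Answer: 6

Derivation:
Initial IR:
  a = 6
  t = a - a
  u = t
  c = t + a
  b = 0
  v = 9 * a
  return c
After constant-fold (7 stmts):
  a = 6
  t = a - a
  u = t
  c = t + a
  b = 0
  v = 9 * a
  return c
After copy-propagate (7 stmts):
  a = 6
  t = 6 - 6
  u = t
  c = t + 6
  b = 0
  v = 9 * 6
  return c
After constant-fold (7 stmts):
  a = 6
  t = 0
  u = t
  c = t + 6
  b = 0
  v = 54
  return c
After dead-code-elim (3 stmts):
  t = 0
  c = t + 6
  return c
Evaluate:
  a = 6  =>  a = 6
  t = a - a  =>  t = 0
  u = t  =>  u = 0
  c = t + a  =>  c = 6
  b = 0  =>  b = 0
  v = 9 * a  =>  v = 54
  return c = 6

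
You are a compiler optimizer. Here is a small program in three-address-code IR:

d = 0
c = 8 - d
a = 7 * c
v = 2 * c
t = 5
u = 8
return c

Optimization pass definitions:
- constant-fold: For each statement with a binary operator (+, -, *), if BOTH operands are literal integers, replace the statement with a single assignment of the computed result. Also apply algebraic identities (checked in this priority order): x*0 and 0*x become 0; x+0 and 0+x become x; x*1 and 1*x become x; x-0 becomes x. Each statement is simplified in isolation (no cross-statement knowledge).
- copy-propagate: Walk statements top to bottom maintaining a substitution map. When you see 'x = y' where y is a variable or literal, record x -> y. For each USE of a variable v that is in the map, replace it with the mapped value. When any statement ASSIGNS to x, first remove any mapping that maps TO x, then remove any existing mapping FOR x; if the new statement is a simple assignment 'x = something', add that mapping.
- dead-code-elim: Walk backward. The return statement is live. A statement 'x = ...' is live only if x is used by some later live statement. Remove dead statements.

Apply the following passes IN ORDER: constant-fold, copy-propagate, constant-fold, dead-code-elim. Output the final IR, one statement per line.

Answer: c = 8
return c

Derivation:
Initial IR:
  d = 0
  c = 8 - d
  a = 7 * c
  v = 2 * c
  t = 5
  u = 8
  return c
After constant-fold (7 stmts):
  d = 0
  c = 8 - d
  a = 7 * c
  v = 2 * c
  t = 5
  u = 8
  return c
After copy-propagate (7 stmts):
  d = 0
  c = 8 - 0
  a = 7 * c
  v = 2 * c
  t = 5
  u = 8
  return c
After constant-fold (7 stmts):
  d = 0
  c = 8
  a = 7 * c
  v = 2 * c
  t = 5
  u = 8
  return c
After dead-code-elim (2 stmts):
  c = 8
  return c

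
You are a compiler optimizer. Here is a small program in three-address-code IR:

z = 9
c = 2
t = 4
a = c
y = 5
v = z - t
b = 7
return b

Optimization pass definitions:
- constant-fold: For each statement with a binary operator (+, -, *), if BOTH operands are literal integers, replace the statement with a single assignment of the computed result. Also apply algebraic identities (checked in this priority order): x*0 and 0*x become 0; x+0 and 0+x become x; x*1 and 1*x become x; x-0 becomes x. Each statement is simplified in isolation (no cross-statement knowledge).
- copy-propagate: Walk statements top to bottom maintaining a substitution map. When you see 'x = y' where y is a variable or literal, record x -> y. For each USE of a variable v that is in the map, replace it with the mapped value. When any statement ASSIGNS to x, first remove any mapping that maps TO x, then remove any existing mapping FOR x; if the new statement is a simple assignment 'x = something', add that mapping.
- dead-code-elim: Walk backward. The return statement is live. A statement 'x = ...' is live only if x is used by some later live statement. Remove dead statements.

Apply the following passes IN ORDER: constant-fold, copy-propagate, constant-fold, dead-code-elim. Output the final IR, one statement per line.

Answer: return 7

Derivation:
Initial IR:
  z = 9
  c = 2
  t = 4
  a = c
  y = 5
  v = z - t
  b = 7
  return b
After constant-fold (8 stmts):
  z = 9
  c = 2
  t = 4
  a = c
  y = 5
  v = z - t
  b = 7
  return b
After copy-propagate (8 stmts):
  z = 9
  c = 2
  t = 4
  a = 2
  y = 5
  v = 9 - 4
  b = 7
  return 7
After constant-fold (8 stmts):
  z = 9
  c = 2
  t = 4
  a = 2
  y = 5
  v = 5
  b = 7
  return 7
After dead-code-elim (1 stmts):
  return 7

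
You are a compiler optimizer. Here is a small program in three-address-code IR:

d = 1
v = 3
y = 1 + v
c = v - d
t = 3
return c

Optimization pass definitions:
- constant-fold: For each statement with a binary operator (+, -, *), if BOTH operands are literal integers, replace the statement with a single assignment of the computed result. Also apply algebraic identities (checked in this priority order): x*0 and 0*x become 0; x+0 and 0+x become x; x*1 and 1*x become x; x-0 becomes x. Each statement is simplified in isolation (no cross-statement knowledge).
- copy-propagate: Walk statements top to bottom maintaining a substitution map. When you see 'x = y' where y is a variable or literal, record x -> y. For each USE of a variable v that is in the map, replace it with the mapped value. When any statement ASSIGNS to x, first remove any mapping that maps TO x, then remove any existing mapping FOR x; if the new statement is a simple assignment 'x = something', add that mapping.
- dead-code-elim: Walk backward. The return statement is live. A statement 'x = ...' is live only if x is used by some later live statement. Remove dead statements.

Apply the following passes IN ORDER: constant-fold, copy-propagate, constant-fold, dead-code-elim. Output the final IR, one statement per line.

Initial IR:
  d = 1
  v = 3
  y = 1 + v
  c = v - d
  t = 3
  return c
After constant-fold (6 stmts):
  d = 1
  v = 3
  y = 1 + v
  c = v - d
  t = 3
  return c
After copy-propagate (6 stmts):
  d = 1
  v = 3
  y = 1 + 3
  c = 3 - 1
  t = 3
  return c
After constant-fold (6 stmts):
  d = 1
  v = 3
  y = 4
  c = 2
  t = 3
  return c
After dead-code-elim (2 stmts):
  c = 2
  return c

Answer: c = 2
return c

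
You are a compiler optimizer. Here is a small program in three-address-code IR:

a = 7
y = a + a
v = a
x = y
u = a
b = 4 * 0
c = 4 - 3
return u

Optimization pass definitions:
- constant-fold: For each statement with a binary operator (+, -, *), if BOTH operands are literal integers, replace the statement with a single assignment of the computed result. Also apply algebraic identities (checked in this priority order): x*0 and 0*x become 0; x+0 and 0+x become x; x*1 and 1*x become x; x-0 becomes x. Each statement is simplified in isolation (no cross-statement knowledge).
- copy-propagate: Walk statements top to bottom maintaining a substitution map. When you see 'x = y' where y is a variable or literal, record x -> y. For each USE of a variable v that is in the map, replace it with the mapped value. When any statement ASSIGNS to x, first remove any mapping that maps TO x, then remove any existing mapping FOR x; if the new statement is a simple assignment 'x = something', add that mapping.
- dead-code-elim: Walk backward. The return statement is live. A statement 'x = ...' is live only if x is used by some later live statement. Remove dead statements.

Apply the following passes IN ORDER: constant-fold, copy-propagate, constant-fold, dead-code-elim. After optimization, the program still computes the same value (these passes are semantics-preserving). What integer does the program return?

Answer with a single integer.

Initial IR:
  a = 7
  y = a + a
  v = a
  x = y
  u = a
  b = 4 * 0
  c = 4 - 3
  return u
After constant-fold (8 stmts):
  a = 7
  y = a + a
  v = a
  x = y
  u = a
  b = 0
  c = 1
  return u
After copy-propagate (8 stmts):
  a = 7
  y = 7 + 7
  v = 7
  x = y
  u = 7
  b = 0
  c = 1
  return 7
After constant-fold (8 stmts):
  a = 7
  y = 14
  v = 7
  x = y
  u = 7
  b = 0
  c = 1
  return 7
After dead-code-elim (1 stmts):
  return 7
Evaluate:
  a = 7  =>  a = 7
  y = a + a  =>  y = 14
  v = a  =>  v = 7
  x = y  =>  x = 14
  u = a  =>  u = 7
  b = 4 * 0  =>  b = 0
  c = 4 - 3  =>  c = 1
  return u = 7

Answer: 7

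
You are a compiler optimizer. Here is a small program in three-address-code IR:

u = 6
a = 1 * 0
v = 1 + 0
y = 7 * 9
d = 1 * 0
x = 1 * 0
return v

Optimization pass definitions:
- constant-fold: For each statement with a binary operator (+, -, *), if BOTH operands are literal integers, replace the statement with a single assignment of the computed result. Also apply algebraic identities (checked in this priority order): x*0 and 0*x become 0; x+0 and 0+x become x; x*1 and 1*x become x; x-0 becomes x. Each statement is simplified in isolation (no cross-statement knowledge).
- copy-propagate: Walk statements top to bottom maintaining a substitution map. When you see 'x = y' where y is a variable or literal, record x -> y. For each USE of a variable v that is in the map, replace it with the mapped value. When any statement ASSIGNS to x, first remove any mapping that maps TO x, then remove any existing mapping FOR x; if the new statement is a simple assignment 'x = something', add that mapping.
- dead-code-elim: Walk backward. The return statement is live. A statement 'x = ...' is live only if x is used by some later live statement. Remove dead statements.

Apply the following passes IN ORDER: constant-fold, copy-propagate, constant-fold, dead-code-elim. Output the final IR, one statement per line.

Answer: return 1

Derivation:
Initial IR:
  u = 6
  a = 1 * 0
  v = 1 + 0
  y = 7 * 9
  d = 1 * 0
  x = 1 * 0
  return v
After constant-fold (7 stmts):
  u = 6
  a = 0
  v = 1
  y = 63
  d = 0
  x = 0
  return v
After copy-propagate (7 stmts):
  u = 6
  a = 0
  v = 1
  y = 63
  d = 0
  x = 0
  return 1
After constant-fold (7 stmts):
  u = 6
  a = 0
  v = 1
  y = 63
  d = 0
  x = 0
  return 1
After dead-code-elim (1 stmts):
  return 1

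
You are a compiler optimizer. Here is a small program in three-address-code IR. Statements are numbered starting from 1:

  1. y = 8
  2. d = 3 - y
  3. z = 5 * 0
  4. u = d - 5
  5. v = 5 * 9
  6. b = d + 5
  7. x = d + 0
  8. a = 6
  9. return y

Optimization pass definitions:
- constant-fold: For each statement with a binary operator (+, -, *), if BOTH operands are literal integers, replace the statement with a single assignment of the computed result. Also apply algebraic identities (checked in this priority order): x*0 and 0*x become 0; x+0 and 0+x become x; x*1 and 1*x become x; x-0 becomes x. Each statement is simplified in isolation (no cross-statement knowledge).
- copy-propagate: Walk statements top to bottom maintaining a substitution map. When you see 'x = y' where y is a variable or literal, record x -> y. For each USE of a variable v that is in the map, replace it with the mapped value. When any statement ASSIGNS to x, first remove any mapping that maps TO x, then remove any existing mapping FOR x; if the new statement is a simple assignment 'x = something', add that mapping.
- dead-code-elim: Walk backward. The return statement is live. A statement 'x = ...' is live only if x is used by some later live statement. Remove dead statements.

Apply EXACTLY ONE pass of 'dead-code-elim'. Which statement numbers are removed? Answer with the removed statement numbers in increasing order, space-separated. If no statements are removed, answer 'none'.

Backward liveness scan:
Stmt 1 'y = 8': KEEP (y is live); live-in = []
Stmt 2 'd = 3 - y': DEAD (d not in live set ['y'])
Stmt 3 'z = 5 * 0': DEAD (z not in live set ['y'])
Stmt 4 'u = d - 5': DEAD (u not in live set ['y'])
Stmt 5 'v = 5 * 9': DEAD (v not in live set ['y'])
Stmt 6 'b = d + 5': DEAD (b not in live set ['y'])
Stmt 7 'x = d + 0': DEAD (x not in live set ['y'])
Stmt 8 'a = 6': DEAD (a not in live set ['y'])
Stmt 9 'return y': KEEP (return); live-in = ['y']
Removed statement numbers: [2, 3, 4, 5, 6, 7, 8]
Surviving IR:
  y = 8
  return y

Answer: 2 3 4 5 6 7 8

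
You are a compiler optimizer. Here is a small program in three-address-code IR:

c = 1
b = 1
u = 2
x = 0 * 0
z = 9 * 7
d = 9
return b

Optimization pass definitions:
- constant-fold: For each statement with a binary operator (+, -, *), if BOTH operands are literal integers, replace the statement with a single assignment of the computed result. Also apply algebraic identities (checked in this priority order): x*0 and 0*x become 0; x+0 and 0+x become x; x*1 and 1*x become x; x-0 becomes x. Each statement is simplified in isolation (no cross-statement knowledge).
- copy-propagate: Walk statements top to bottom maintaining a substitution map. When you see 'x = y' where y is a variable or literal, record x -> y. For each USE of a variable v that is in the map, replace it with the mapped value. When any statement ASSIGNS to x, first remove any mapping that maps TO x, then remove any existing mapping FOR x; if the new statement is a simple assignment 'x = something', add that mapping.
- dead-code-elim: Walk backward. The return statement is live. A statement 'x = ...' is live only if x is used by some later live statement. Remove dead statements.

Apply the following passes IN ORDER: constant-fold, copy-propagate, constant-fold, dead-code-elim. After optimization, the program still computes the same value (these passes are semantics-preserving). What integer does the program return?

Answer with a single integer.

Initial IR:
  c = 1
  b = 1
  u = 2
  x = 0 * 0
  z = 9 * 7
  d = 9
  return b
After constant-fold (7 stmts):
  c = 1
  b = 1
  u = 2
  x = 0
  z = 63
  d = 9
  return b
After copy-propagate (7 stmts):
  c = 1
  b = 1
  u = 2
  x = 0
  z = 63
  d = 9
  return 1
After constant-fold (7 stmts):
  c = 1
  b = 1
  u = 2
  x = 0
  z = 63
  d = 9
  return 1
After dead-code-elim (1 stmts):
  return 1
Evaluate:
  c = 1  =>  c = 1
  b = 1  =>  b = 1
  u = 2  =>  u = 2
  x = 0 * 0  =>  x = 0
  z = 9 * 7  =>  z = 63
  d = 9  =>  d = 9
  return b = 1

Answer: 1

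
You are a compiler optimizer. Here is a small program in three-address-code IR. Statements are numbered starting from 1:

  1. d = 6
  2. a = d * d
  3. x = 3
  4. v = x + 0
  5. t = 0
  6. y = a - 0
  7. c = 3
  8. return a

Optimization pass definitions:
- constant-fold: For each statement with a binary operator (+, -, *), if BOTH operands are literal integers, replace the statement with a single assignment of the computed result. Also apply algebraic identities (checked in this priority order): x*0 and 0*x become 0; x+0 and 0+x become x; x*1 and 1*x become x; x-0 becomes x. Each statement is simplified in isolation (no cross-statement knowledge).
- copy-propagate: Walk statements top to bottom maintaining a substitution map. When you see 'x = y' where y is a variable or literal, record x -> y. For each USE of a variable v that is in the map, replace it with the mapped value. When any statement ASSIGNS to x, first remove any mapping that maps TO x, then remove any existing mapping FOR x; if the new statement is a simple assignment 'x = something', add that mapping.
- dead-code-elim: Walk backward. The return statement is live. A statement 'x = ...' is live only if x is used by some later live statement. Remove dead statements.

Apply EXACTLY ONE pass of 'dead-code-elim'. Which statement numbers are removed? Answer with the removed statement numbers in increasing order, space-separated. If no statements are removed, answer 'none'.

Backward liveness scan:
Stmt 1 'd = 6': KEEP (d is live); live-in = []
Stmt 2 'a = d * d': KEEP (a is live); live-in = ['d']
Stmt 3 'x = 3': DEAD (x not in live set ['a'])
Stmt 4 'v = x + 0': DEAD (v not in live set ['a'])
Stmt 5 't = 0': DEAD (t not in live set ['a'])
Stmt 6 'y = a - 0': DEAD (y not in live set ['a'])
Stmt 7 'c = 3': DEAD (c not in live set ['a'])
Stmt 8 'return a': KEEP (return); live-in = ['a']
Removed statement numbers: [3, 4, 5, 6, 7]
Surviving IR:
  d = 6
  a = d * d
  return a

Answer: 3 4 5 6 7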